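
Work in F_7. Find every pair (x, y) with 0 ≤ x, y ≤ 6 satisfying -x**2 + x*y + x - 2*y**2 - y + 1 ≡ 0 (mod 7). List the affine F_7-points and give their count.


Affine F_7-points: {(0, 4), (0, 6), (1, 2), (1, 5), (2, 2), (5, 4), (5, 5)}; count = 7.

For each of the 49 pairs (x, y) ∈ F_7², evaluate f(x, y) mod 7. Record the zeros.
  x = 0: [0↦1, 1↦5, 2↦5, 3↦1, 4↦0, 5↦2, 6↦0]  zeros at y ∈ {4, 6}
  x = 1: [0↦1, 1↦6, 2↦0, 3↦4, 4↦4, 5↦0, 6↦6]  zeros at y ∈ {2, 5}
  x = 2: [0↦6, 1↦5, 2↦0, 3↦5, 4↦6, 5↦3, 6↦3]  zeros at y ∈ {2}
  x = 3: [0↦2, 1↦2, 2↦5, 3↦4, 4↦6, 5↦4, 6↦5]  zeros at y ∈ ∅
  x = 4: [0↦3, 1↦4, 2↦1, 3↦1, 4↦4, 5↦3, 6↦5]  zeros at y ∈ ∅
  x = 5: [0↦2, 1↦4, 2↦2, 3↦3, 4↦0, 5↦0, 6↦3]  zeros at y ∈ {4, 5}
  x = 6: [0↦6, 1↦2, 2↦1, 3↦3, 4↦1, 5↦2, 6↦6]  zeros at y ∈ ∅
Collecting zeros: affine points = {(0, 4), (0, 6), (1, 2), (1, 5), (2, 2), (5, 4), (5, 5)}.
Total count |C(F_7)_aff| = 7.


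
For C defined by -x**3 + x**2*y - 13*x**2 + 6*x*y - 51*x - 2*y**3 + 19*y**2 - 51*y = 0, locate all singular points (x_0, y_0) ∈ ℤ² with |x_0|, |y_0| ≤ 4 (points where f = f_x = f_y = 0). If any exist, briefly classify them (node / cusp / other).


Singular points: {(-3, 3)}; classification: node.

Compute partial derivatives:
  f_x = -3*x**2 + 2*x*y - 26*x + 6*y - 51.
  f_y = x**2 + 6*x - 6*y**2 + 38*y - 51.
Scan x_0 ∈ {−4, ..., 4}. For each x_0, f_y(x_0, y) is a polynomial in y; find its integer roots y ∈ {−4, ..., 4}, then test f_x and f at those candidates.
  x = -4: f_y(-4, y) = -6*y**2 + 38*y - 59; no integer root y with |y| ≤ 4.
  x = -3: f_y(-3, y) = -6*y**2 + 38*y - 60; vanishes at y ∈ {3}. (-3, 3): f_x = 0, f = 0 — SINGULAR.
  x = -2: f_y(-2, y) = -6*y**2 + 38*y - 59; no integer root y with |y| ≤ 4.
  x = -1: f_y(-1, y) = -6*y**2 + 38*y - 56; vanishes at y ∈ {4}. (-1, 4): f_x = -12 ≠ 0.
  x = 0: f_y(0, y) = -6*y**2 + 38*y - 51; no integer root y with |y| ≤ 4.
  x = 1: f_y(1, y) = -6*y**2 + 38*y - 44; no integer root y with |y| ≤ 4.
  x = 2: f_y(2, y) = -6*y**2 + 38*y - 35; no integer root y with |y| ≤ 4.
  x = 3: f_y(3, y) = -6*y**2 + 38*y - 24; no integer root y with |y| ≤ 4.
  x = 4: f_y(4, y) = -6*y**2 + 38*y - 11; no integer root y with |y| ≤ 4.
Only singular point on the grid: (-3, 3).
Classify: substitute x = -3 + u, y = 3 + v and expand: f = -u**3 + u**2*v - u**2 - 2*v**3 + v**2.
No constant or linear terms (consistent with a singular point). Quadratic part: -u**2 + v**2. Cubic part: -u**3 + u**2*v - 2*v**3.
The quadratic part v**2 - u**2 = (v − u)(v + u) splits into two distinct linear factors, so there are two distinct tangent lines y − 3 = ±(x − -3) — this is a node (ordinary double point).
Classification: node.


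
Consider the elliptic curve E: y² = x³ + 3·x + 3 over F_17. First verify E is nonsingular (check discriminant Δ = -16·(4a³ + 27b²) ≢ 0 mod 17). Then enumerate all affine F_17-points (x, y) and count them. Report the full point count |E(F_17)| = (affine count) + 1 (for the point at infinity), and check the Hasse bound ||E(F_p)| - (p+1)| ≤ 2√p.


Affine points = {(2, 0), (6, 4), (6, 13), (10, 8), (10, 9), (12, 4), (12, 13), (14, 1), (14, 16), (16, 4), (16, 13)}; affine count = 11; |E(F_17)| = 12.

Discriminant check: Δ ∝ 4a³ + 27b² = 4·3³ + 27·3² = 4·27 + 27·9 ≡ 11 (mod 17). Nonzero ⇒ E is nonsingular.
For each x ∈ F_17, compute rhs = x³ + 3·x + 3 mod 17, then count y ∈ F_17 with y² ≡ rhs.
  x = 0: rhs = 3, matching y values: none (0 points).
  x = 1: rhs = 7, matching y values: none (0 points).
  x = 2: rhs = 0, matching y values: 0 (1 points).
  x = 3: rhs = 5, matching y values: none (0 points).
  x = 4: rhs = 11, matching y values: none (0 points).
  x = 5: rhs = 7, matching y values: none (0 points).
  x = 6: rhs = 16, matching y values: 4, 13 (2 points).
  x = 7: rhs = 10, matching y values: none (0 points).
  x = 8: rhs = 12, matching y values: none (0 points).
  x = 9: rhs = 11, matching y values: none (0 points).
  x = 10: rhs = 13, matching y values: 8, 9 (2 points).
  x = 11: rhs = 7, matching y values: none (0 points).
  x = 12: rhs = 16, matching y values: 4, 13 (2 points).
  x = 13: rhs = 12, matching y values: none (0 points).
  x = 14: rhs = 1, matching y values: 1, 16 (2 points).
  x = 15: rhs = 6, matching y values: none (0 points).
  x = 16: rhs = 16, matching y values: 4, 13 (2 points).
Total affine count: 11.
Full point count |E(F_17)| = 11 + 1 = 12.
Hasse bound: |12 − (17+1)| = |-6| = 6 ≤ 2√17 ≈ 8.2462 ✓.


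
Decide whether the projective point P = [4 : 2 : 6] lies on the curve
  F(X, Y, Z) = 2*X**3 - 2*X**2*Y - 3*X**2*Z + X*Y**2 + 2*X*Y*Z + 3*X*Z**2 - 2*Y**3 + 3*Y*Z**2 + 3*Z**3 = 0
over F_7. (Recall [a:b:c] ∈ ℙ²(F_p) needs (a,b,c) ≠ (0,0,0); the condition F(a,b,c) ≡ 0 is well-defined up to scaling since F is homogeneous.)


F(4,2,6) ≡ 6 (mod 7); P is NOT on the curve.

Evaluate F(4, 2, 6) term-by-term (mod 7).
  2*X**3 ↦ 2·64·1·1 = 128
  -2*X**2*Y ↦ -2·16·2·1 = -64
  -3*X**2*Z ↦ -3·16·1·6 = -288
  X*Y**2 ↦ 1·4·4·1 = 16
  2*X*Y*Z ↦ 2·4·2·6 = 96
  3*X*Z**2 ↦ 3·4·1·36 = 432
  -2*Y**3 ↦ -2·1·8·1 = -16
  3*Y*Z**2 ↦ 3·1·2·36 = 216
  3*Z**3 ↦ 3·1·1·216 = 648
Sum: F(4, 2, 6) = (128) + (-64) + (-288) + (16) + (96) + (432) + (-16) + (216) + (648) = 1168.
Reducing mod 7: 1168 ≡ 6 (mod 7).
Since F(a, b, c) ≡ 6 ≠ 0 (mod 7), P does NOT lie on the curve.


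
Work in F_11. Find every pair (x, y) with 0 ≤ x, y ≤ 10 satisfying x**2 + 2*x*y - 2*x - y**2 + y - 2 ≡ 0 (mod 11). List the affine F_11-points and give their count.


Affine F_11-points: {(0, 5), (0, 7), (3, 2), (3, 5), (6, 0), (6, 2), (7, 0), (7, 4), (8, 3), (9, 4), (10, 3), (10, 7)}; count = 12.

For each of the 121 pairs (x, y) ∈ F_11², evaluate f(x, y) mod 11. Record the zeros.
  x = 0: [0↦9, 1↦9, 2↦7, 3↦3, 4↦8, 5↦0, 6↦1, 7↦0, 8↦8, 9↦3, 10↦7]  zeros at y ∈ {5, 7}
  x = 1: [0↦8, 1↦10, 2↦10, 3↦8, 4↦4, 5↦9, 6↦1, 7↦2, 8↦1, 9↦9, 10↦4]  zeros at y ∈ ∅
  x = 2: [0↦9, 1↦2, 2↦4, 3↦4, 4↦2, 5↦9, 6↦3, 7↦6, 8↦7, 9↦6, 10↦3]  zeros at y ∈ ∅
  x = 3: [0↦1, 1↦7, 2↦0, 3↦2, 4↦2, 5↦0, 6↦7, 7↦1, 8↦4, 9↦5, 10↦4]  zeros at y ∈ {2, 5}
  x = 4: [0↦6, 1↦3, 2↦9, 3↦2, 4↦4, 5↦4, 6↦2, 7↦9, 8↦3, 9↦6, 10↦7]  zeros at y ∈ ∅
  x = 5: [0↦2, 1↦1, 2↦9, 3↦4, 4↦8, 5↦10, 6↦10, 7↦8, 8↦4, 9↦9, 10↦1]  zeros at y ∈ ∅
  x = 6: [0↦0, 1↦1, 2↦0, 3↦8, 4↦3, 5↦7, 6↦9, 7↦9, 8↦7, 9↦3, 10↦8]  zeros at y ∈ {0, 2}
  x = 7: [0↦0, 1↦3, 2↦4, 3↦3, 4↦0, 5↦6, 6↦10, 7↦1, 8↦1, 9↦10, 10↦6]  zeros at y ∈ {0, 4}
  x = 8: [0↦2, 1↦7, 2↦10, 3↦0, 4↦10, 5↦7, 6↦2, 7↦6, 8↦8, 9↦8, 10↦6]  zeros at y ∈ {3}
  x = 9: [0↦6, 1↦2, 2↦7, 3↦10, 4↦0, 5↦10, 6↦7, 7↦2, 8↦6, 9↦8, 10↦8]  zeros at y ∈ {4}
  x = 10: [0↦1, 1↦10, 2↦6, 3↦0, 4↦3, 5↦4, 6↦3, 7↦0, 8↦6, 9↦10, 10↦1]  zeros at y ∈ {3, 7}
Collecting zeros: affine points = {(0, 5), (0, 7), (3, 2), (3, 5), (6, 0), (6, 2), (7, 0), (7, 4), (8, 3), (9, 4), (10, 3), (10, 7)}.
Total count |C(F_11)_aff| = 12.


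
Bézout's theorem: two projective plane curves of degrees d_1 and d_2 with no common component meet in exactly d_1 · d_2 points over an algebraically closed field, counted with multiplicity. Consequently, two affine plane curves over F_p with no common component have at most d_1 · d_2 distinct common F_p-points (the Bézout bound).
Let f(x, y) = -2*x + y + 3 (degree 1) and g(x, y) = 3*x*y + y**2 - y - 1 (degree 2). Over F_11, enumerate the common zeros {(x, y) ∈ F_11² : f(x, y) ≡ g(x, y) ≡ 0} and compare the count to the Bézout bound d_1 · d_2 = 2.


Common zeros: {(0, 8), (10, 6)}; count = 2; Bézout bound = 2.

deg(f) = 1, deg(g) = 2, so Bézout bound = 2.
Scan x ∈ F_11. For each x, list the y ∈ F_11 with f(x, y) ≡ 0 and those with g(x, y) ≡ 0 (mod 11); the common zeros in that column are the intersection.
  x = 0: f ≡ 0 at y ∈ {8}; g ≡ 0 at y ∈ {4, 8}; common: {8}.
  x = 1: f ≡ 0 at y ∈ {10}; g ≡ 0 at y ∈ ∅; common: ∅.
  x = 2: f ≡ 0 at y ∈ {1}; g ≡ 0 at y ∈ ∅; common: ∅.
  x = 3: f ≡ 0 at y ∈ {3}; g ≡ 0 at y ∈ ∅; common: ∅.
  x = 4: f ≡ 0 at y ∈ {5}; g ≡ 0 at y ∈ {1, 10}; common: ∅.
  x = 5: f ≡ 0 at y ∈ {7}; g ≡ 0 at y ∈ ∅; common: ∅.
  x = 6: f ≡ 0 at y ∈ {9}; g ≡ 0 at y ∈ ∅; common: ∅.
  x = 7: f ≡ 0 at y ∈ {0}; g ≡ 0 at y ∈ ∅; common: ∅.
  x = 8: f ≡ 0 at y ∈ {2}; g ≡ 0 at y ∈ {3, 7}; common: ∅.
  x = 9: f ≡ 0 at y ∈ {4}; g ≡ 0 at y ∈ {2, 5}; common: ∅.
  x = 10: f ≡ 0 at y ∈ {6}; g ≡ 0 at y ∈ {6, 9}; common: {6}.
Collecting: common zeros = {(0, 8), (10, 6)}, so the count is 2.
Comparison with the Bézout bound: 2 ≤ 2 = deg(f)·deg(g), as expected for curves with no common component (the bound is attained).


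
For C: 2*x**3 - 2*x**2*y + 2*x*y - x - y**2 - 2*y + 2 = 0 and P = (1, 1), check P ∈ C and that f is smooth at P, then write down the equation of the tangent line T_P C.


Tangent line at P: 3*x - 4*y + 1 = 0.

Step 1: f(1, 1) = 0, so P lies on C.
Step 2: partial derivatives
  f_x(x, y) = 6*x**2 - 4*x*y + 2*y - 1, f_y(x, y) = -2*x**2 + 2*x - 2*y - 2.
  f_x(P) = 3, f_y(P) = -4 (gradient nonzero, so P is smooth).
Step 3: tangent line at P: 3·(x − 1) + -4·(y − 1) = 0.
Expanding: 3*x - 4*y + 1 = 0.


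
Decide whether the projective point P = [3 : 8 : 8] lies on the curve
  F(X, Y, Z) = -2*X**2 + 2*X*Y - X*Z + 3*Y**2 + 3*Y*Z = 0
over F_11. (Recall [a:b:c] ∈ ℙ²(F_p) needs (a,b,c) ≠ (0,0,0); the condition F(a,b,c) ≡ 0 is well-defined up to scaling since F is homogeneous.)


F(3,8,8) ≡ 5 (mod 11); P is NOT on the curve.

Evaluate F(3, 8, 8) term-by-term (mod 11).
  -2*X**2 ↦ -2·9·1·1 = -18
  2*X*Y ↦ 2·3·8·1 = 48
  -X*Z ↦ -1·3·1·8 = -24
  3*Y**2 ↦ 3·1·64·1 = 192
  3*Y*Z ↦ 3·1·8·8 = 192
Sum: F(3, 8, 8) = (-18) + (48) + (-24) + (192) + (192) = 390.
Reducing mod 11: 390 ≡ 5 (mod 11).
Since F(a, b, c) ≡ 5 ≠ 0 (mod 11), P does NOT lie on the curve.


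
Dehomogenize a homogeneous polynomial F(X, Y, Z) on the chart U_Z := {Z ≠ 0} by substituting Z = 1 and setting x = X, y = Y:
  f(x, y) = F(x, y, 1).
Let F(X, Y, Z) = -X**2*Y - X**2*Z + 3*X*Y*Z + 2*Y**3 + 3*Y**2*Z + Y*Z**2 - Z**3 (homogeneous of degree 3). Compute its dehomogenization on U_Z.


f(x, y) = -x**2*y - x**2 + 3*x*y + 2*y**3 + 3*y**2 + y - 1

On U_Z we set Z = 1. Each monomial c·X^i·Y^j·Z^k in F becomes c·x^i·y^j·1^k = c·x^i·y^j.
Substituting Z = 1: F(X, Y, 1) = -x**2*y - x**2 + 3*x*y + 2*y**3 + 3*y**2 + y - 1.
Note: deg(f) ≤ deg(F) = 3; strict inequality happens when F is divisible by Z (lost terms).


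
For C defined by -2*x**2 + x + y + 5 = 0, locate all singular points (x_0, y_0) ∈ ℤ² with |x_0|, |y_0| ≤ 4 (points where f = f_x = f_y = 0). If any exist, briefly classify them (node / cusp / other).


No singular points in the scanned grid; C is smooth there.

Compute partial derivatives:
  f_x = 1 - 4*x.
  f_y = 1.
f_y = 1 is a nonzero constant, so f_y never vanishes: no point (x, y) can satisfy f = f_x = f_y = 0. In particular no (x, y) ∈ {−4, ..., 4}² is singular; the curve is smooth.


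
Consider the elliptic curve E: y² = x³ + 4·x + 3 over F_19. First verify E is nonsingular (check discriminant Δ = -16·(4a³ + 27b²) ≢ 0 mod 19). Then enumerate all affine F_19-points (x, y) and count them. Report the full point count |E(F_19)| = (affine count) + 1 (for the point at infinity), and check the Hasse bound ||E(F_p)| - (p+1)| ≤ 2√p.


Affine points = {(2, 0), (3, 2), (3, 17), (4, 8), (4, 11), (10, 6), (10, 13), (17, 5), (17, 14), (18, 6), (18, 13)}; affine count = 11; |E(F_19)| = 12.

Discriminant check: Δ ∝ 4a³ + 27b² = 4·4³ + 27·3² = 4·64 + 27·9 ≡ 5 (mod 19). Nonzero ⇒ E is nonsingular.
For each x ∈ F_19, compute rhs = x³ + 4·x + 3 mod 19, then count y ∈ F_19 with y² ≡ rhs.
  x = 0: rhs = 3, matching y values: none (0 points).
  x = 1: rhs = 8, matching y values: none (0 points).
  x = 2: rhs = 0, matching y values: 0 (1 points).
  x = 3: rhs = 4, matching y values: 2, 17 (2 points).
  x = 4: rhs = 7, matching y values: 8, 11 (2 points).
  x = 5: rhs = 15, matching y values: none (0 points).
  x = 6: rhs = 15, matching y values: none (0 points).
  x = 7: rhs = 13, matching y values: none (0 points).
  x = 8: rhs = 15, matching y values: none (0 points).
  x = 9: rhs = 8, matching y values: none (0 points).
  x = 10: rhs = 17, matching y values: 6, 13 (2 points).
  x = 11: rhs = 10, matching y values: none (0 points).
  x = 12: rhs = 12, matching y values: none (0 points).
  x = 13: rhs = 10, matching y values: none (0 points).
  x = 14: rhs = 10, matching y values: none (0 points).
  x = 15: rhs = 18, matching y values: none (0 points).
  x = 16: rhs = 2, matching y values: none (0 points).
  x = 17: rhs = 6, matching y values: 5, 14 (2 points).
  x = 18: rhs = 17, matching y values: 6, 13 (2 points).
Total affine count: 11.
Full point count |E(F_19)| = 11 + 1 = 12.
Hasse bound: |12 − (19+1)| = |-8| = 8 ≤ 2√19 ≈ 8.7178 ✓.


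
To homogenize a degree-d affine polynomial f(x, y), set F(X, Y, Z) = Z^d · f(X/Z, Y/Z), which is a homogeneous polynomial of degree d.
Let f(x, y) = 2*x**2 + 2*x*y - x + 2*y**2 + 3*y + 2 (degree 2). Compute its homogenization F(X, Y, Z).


F(X, Y, Z) = 2*X**2 + 2*X*Y - X*Z + 2*Y**2 + 3*Y*Z + 2*Z**2

deg(f) = 2.
Substitute x = X/Z, y = Y/Z into f, then multiply by Z^2.
  monomial 2·x^2·y^0 ↦ 2·X^2·Y^0·Z^0.
  monomial 2·x^1·y^1 ↦ 2·X^1·Y^1·Z^0.
  monomial -1·x^1·y^0 ↦ -1·X^1·Y^0·Z^1.
  monomial 2·x^0·y^2 ↦ 2·X^0·Y^2·Z^0.
  monomial 3·x^0·y^1 ↦ 3·X^0·Y^1·Z^1.
  monomial 2·x^0·y^0 ↦ 2·X^0·Y^0·Z^2.
Collecting: F(X, Y, Z) = 2*X**2 + 2*X*Y - X*Z + 2*Y**2 + 3*Y*Z + 2*Z**2.


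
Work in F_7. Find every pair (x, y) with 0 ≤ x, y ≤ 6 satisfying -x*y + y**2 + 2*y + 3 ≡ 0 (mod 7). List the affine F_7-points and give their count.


Affine F_7-points: {(2, 2), (2, 5), (5, 4), (5, 6), (6, 1), (6, 3)}; count = 6.

For each of the 49 pairs (x, y) ∈ F_7², evaluate f(x, y) mod 7. Record the zeros.
  x = 0: [0↦3, 1↦6, 2↦4, 3↦4, 4↦6, 5↦3, 6↦2]  zeros at y ∈ ∅
  x = 1: [0↦3, 1↦5, 2↦2, 3↦1, 4↦2, 5↦5, 6↦3]  zeros at y ∈ ∅
  x = 2: [0↦3, 1↦4, 2↦0, 3↦5, 4↦5, 5↦0, 6↦4]  zeros at y ∈ {2, 5}
  x = 3: [0↦3, 1↦3, 2↦5, 3↦2, 4↦1, 5↦2, 6↦5]  zeros at y ∈ ∅
  x = 4: [0↦3, 1↦2, 2↦3, 3↦6, 4↦4, 5↦4, 6↦6]  zeros at y ∈ ∅
  x = 5: [0↦3, 1↦1, 2↦1, 3↦3, 4↦0, 5↦6, 6↦0]  zeros at y ∈ {4, 6}
  x = 6: [0↦3, 1↦0, 2↦6, 3↦0, 4↦3, 5↦1, 6↦1]  zeros at y ∈ {1, 3}
Collecting zeros: affine points = {(2, 2), (2, 5), (5, 4), (5, 6), (6, 1), (6, 3)}.
Total count |C(F_7)_aff| = 6.


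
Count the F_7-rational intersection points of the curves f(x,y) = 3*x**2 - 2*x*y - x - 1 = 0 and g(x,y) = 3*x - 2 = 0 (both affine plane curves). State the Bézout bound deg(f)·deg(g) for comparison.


Common zeros: {(3, 5)}; count = 1; Bézout bound = 2.

deg(f) = 2, deg(g) = 1, so Bézout bound = 2.
Scan x ∈ F_7. For each x, list the y ∈ F_7 with f(x, y) ≡ 0 and those with g(x, y) ≡ 0 (mod 7); the common zeros in that column are the intersection.
  x = 0: f ≡ 0 at y ∈ ∅; g ≡ 0 at y ∈ ∅; common: ∅.
  x = 1: f ≡ 0 at y ∈ {4}; g ≡ 0 at y ∈ ∅; common: ∅.
  x = 2: f ≡ 0 at y ∈ {4}; g ≡ 0 at y ∈ ∅; common: ∅.
  x = 3: f ≡ 0 at y ∈ {5}; g ≡ 0 at y ∈ {0, 1, 2, 3, 4, 5, 6}; common: {5}.
  x = 4: f ≡ 0 at y ∈ {1}; g ≡ 0 at y ∈ ∅; common: ∅.
  x = 5: f ≡ 0 at y ∈ {2}; g ≡ 0 at y ∈ ∅; common: ∅.
  x = 6: f ≡ 0 at y ∈ {2}; g ≡ 0 at y ∈ ∅; common: ∅.
Collecting: common zeros = {(3, 5)}, so the count is 1.
Comparison with the Bézout bound: 1 ≤ 2 = deg(f)·deg(g), as expected for curves with no common component (the affine F_7-count falls short of the bound because intersections may lie at infinity, over extension fields, or carry multiplicity).


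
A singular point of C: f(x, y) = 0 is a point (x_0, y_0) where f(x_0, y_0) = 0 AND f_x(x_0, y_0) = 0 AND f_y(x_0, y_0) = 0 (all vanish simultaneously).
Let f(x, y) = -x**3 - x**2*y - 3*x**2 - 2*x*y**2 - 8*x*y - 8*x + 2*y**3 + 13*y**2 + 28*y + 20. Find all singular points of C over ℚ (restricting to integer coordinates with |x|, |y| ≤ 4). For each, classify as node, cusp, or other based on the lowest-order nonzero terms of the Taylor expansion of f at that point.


Singular points: {(0, -2)}; classification: node.

Compute partial derivatives:
  f_x = -3*x**2 - 2*x*y - 6*x - 2*y**2 - 8*y - 8.
  f_y = -x**2 - 4*x*y - 8*x + 6*y**2 + 26*y + 28.
Scan x_0 ∈ {−4, ..., 4}. For each x_0, f_y(x_0, y) is a polynomial in y; find its integer roots y ∈ {−4, ..., 4}, then test f_x and f at those candidates.
  x = -4: f_y(-4, y) = 6*y**2 + 42*y + 44; no integer root y with |y| ≤ 4.
  x = -3: f_y(-3, y) = 6*y**2 + 38*y + 43; no integer root y with |y| ≤ 4.
  x = -2: f_y(-2, y) = 6*y**2 + 34*y + 40; vanishes at y ∈ {-4}. (-2, -4): f_x = -24 ≠ 0.
  x = -1: f_y(-1, y) = 6*y**2 + 30*y + 35; no integer root y with |y| ≤ 4.
  x = 0: f_y(0, y) = 6*y**2 + 26*y + 28; vanishes at y ∈ {-2}. (0, -2): f_x = 0, f = 0 — SINGULAR.
  x = 1: f_y(1, y) = 6*y**2 + 22*y + 19; no integer root y with |y| ≤ 4.
  x = 2: f_y(2, y) = 6*y**2 + 18*y + 8; no integer root y with |y| ≤ 4.
  x = 3: f_y(3, y) = 6*y**2 + 14*y - 5; no integer root y with |y| ≤ 4.
  x = 4: f_y(4, y) = 6*y**2 + 10*y - 20; no integer root y with |y| ≤ 4.
Only singular point on the grid: (0, -2).
Classify: substitute x = 0 + u, y = -2 + v and expand: f = -u**3 - u**2*v - u**2 - 2*u*v**2 + 2*v**3 + v**2.
No constant or linear terms (consistent with a singular point). Quadratic part: -u**2 + v**2. Cubic part: -u**3 - u**2*v - 2*u*v**2 + 2*v**3.
The quadratic part v**2 - u**2 = (v − u)(v + u) splits into two distinct linear factors, so there are two distinct tangent lines y − -2 = ±(x − 0) — this is a node (ordinary double point).
Classification: node.


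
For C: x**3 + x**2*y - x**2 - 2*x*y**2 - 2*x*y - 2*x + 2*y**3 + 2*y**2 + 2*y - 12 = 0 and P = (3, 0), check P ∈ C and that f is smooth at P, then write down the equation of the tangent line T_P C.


Tangent line at P: 19*x + 5*y - 57 = 0.

Step 1: f(3, 0) = 0, so P lies on C.
Step 2: partial derivatives
  f_x(x, y) = 3*x**2 + 2*x*y - 2*x - 2*y**2 - 2*y - 2, f_y(x, y) = x**2 - 4*x*y - 2*x + 6*y**2 + 4*y + 2.
  f_x(P) = 19, f_y(P) = 5 (gradient nonzero, so P is smooth).
Step 3: tangent line at P: 19·(x − 3) + 5·(y − 0) = 0.
Expanding: 19*x + 5*y - 57 = 0.


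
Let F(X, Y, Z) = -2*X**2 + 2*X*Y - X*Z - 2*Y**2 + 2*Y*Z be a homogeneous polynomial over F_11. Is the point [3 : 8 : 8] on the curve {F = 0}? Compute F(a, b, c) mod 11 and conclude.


F(3,8,8) ≡ 6 (mod 11); P is NOT on the curve.

Evaluate F(3, 8, 8) term-by-term (mod 11).
  -2*X**2 ↦ -2·9·1·1 = -18
  2*X*Y ↦ 2·3·8·1 = 48
  -X*Z ↦ -1·3·1·8 = -24
  -2*Y**2 ↦ -2·1·64·1 = -128
  2*Y*Z ↦ 2·1·8·8 = 128
Sum: F(3, 8, 8) = (-18) + (48) + (-24) + (-128) + (128) = 6.
Reducing mod 11: 6 ≡ 6 (mod 11).
Since F(a, b, c) ≡ 6 ≠ 0 (mod 11), P does NOT lie on the curve.


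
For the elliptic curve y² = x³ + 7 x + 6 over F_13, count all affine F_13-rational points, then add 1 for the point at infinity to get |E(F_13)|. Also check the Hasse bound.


Affine points = {(1, 1), (1, 12), (5, 6), (5, 7), (6, 2), (6, 11), (10, 6), (10, 7), (11, 6), (11, 7)}; affine count = 10; |E(F_13)| = 11.

Discriminant check: Δ ∝ 4a³ + 27b² = 4·7³ + 27·6² = 4·343 + 27·36 ≡ 4 (mod 13). Nonzero ⇒ E is nonsingular.
For each x ∈ F_13, compute rhs = x³ + 7·x + 6 mod 13, then count y ∈ F_13 with y² ≡ rhs.
  x = 0: rhs = 6, matching y values: none (0 points).
  x = 1: rhs = 1, matching y values: 1, 12 (2 points).
  x = 2: rhs = 2, matching y values: none (0 points).
  x = 3: rhs = 2, matching y values: none (0 points).
  x = 4: rhs = 7, matching y values: none (0 points).
  x = 5: rhs = 10, matching y values: 6, 7 (2 points).
  x = 6: rhs = 4, matching y values: 2, 11 (2 points).
  x = 7: rhs = 8, matching y values: none (0 points).
  x = 8: rhs = 2, matching y values: none (0 points).
  x = 9: rhs = 5, matching y values: none (0 points).
  x = 10: rhs = 10, matching y values: 6, 7 (2 points).
  x = 11: rhs = 10, matching y values: 6, 7 (2 points).
  x = 12: rhs = 11, matching y values: none (0 points).
Total affine count: 10.
Full point count |E(F_13)| = 10 + 1 = 11.
Hasse bound: |11 − (13+1)| = |-3| = 3 ≤ 2√13 ≈ 7.2111 ✓.


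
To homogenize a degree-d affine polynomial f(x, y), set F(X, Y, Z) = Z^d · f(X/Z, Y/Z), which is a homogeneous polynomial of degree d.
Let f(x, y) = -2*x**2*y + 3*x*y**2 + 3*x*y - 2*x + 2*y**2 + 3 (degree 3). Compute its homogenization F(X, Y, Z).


F(X, Y, Z) = -2*X**2*Y + 3*X*Y**2 + 3*X*Y*Z - 2*X*Z**2 + 2*Y**2*Z + 3*Z**3

deg(f) = 3.
Substitute x = X/Z, y = Y/Z into f, then multiply by Z^3.
  monomial -2·x^2·y^1 ↦ -2·X^2·Y^1·Z^0.
  monomial 3·x^1·y^2 ↦ 3·X^1·Y^2·Z^0.
  monomial 3·x^1·y^1 ↦ 3·X^1·Y^1·Z^1.
  monomial -2·x^1·y^0 ↦ -2·X^1·Y^0·Z^2.
  monomial 2·x^0·y^2 ↦ 2·X^0·Y^2·Z^1.
  monomial 3·x^0·y^0 ↦ 3·X^0·Y^0·Z^3.
Collecting: F(X, Y, Z) = -2*X**2*Y + 3*X*Y**2 + 3*X*Y*Z - 2*X*Z**2 + 2*Y**2*Z + 3*Z**3.


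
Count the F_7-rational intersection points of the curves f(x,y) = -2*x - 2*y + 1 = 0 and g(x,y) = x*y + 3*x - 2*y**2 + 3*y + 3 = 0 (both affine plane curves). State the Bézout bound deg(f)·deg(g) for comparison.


Common zeros: {(1, 3)}; count = 1; Bézout bound = 2.

deg(f) = 1, deg(g) = 2, so Bézout bound = 2.
Scan x ∈ F_7. For each x, list the y ∈ F_7 with f(x, y) ≡ 0 and those with g(x, y) ≡ 0 (mod 7); the common zeros in that column are the intersection.
  x = 0: f ≡ 0 at y ∈ {4}; g ≡ 0 at y ∈ ∅; common: ∅.
  x = 1: f ≡ 0 at y ∈ {3}; g ≡ 0 at y ∈ {3, 6}; common: {3}.
  x = 2: f ≡ 0 at y ∈ {2}; g ≡ 0 at y ∈ ∅; common: ∅.
  x = 3: f ≡ 0 at y ∈ {1}; g ≡ 0 at y ∈ ∅; common: ∅.
  x = 4: f ≡ 0 at y ∈ {0}; g ≡ 0 at y ∈ {2, 5}; common: ∅.
  x = 5: f ≡ 0 at y ∈ {6}; g ≡ 0 at y ∈ ∅; common: ∅.
  x = 6: f ≡ 0 at y ∈ {5}; g ≡ 0 at y ∈ {0, 1}; common: ∅.
Collecting: common zeros = {(1, 3)}, so the count is 1.
Comparison with the Bézout bound: 1 ≤ 2 = deg(f)·deg(g), as expected for curves with no common component (the affine F_7-count falls short of the bound because intersections may lie at infinity, over extension fields, or carry multiplicity).


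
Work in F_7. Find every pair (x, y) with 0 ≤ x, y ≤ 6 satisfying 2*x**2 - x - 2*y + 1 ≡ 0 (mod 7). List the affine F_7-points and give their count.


Affine F_7-points: {(0, 4), (1, 1), (2, 0), (3, 1), (4, 4), (5, 2), (6, 2)}; count = 7.

For each of the 49 pairs (x, y) ∈ F_7², evaluate f(x, y) mod 7. Record the zeros.
  x = 0: [0↦1, 1↦6, 2↦4, 3↦2, 4↦0, 5↦5, 6↦3]  zeros at y ∈ {4}
  x = 1: [0↦2, 1↦0, 2↦5, 3↦3, 4↦1, 5↦6, 6↦4]  zeros at y ∈ {1}
  x = 2: [0↦0, 1↦5, 2↦3, 3↦1, 4↦6, 5↦4, 6↦2]  zeros at y ∈ {0}
  x = 3: [0↦2, 1↦0, 2↦5, 3↦3, 4↦1, 5↦6, 6↦4]  zeros at y ∈ {1}
  x = 4: [0↦1, 1↦6, 2↦4, 3↦2, 4↦0, 5↦5, 6↦3]  zeros at y ∈ {4}
  x = 5: [0↦4, 1↦2, 2↦0, 3↦5, 4↦3, 5↦1, 6↦6]  zeros at y ∈ {2}
  x = 6: [0↦4, 1↦2, 2↦0, 3↦5, 4↦3, 5↦1, 6↦6]  zeros at y ∈ {2}
Collecting zeros: affine points = {(0, 4), (1, 1), (2, 0), (3, 1), (4, 4), (5, 2), (6, 2)}.
Total count |C(F_7)_aff| = 7.


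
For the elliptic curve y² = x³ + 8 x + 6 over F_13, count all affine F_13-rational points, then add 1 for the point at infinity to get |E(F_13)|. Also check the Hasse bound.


Affine points = {(2, 2), (2, 11), (6, 6), (6, 7), (8, 6), (8, 7), (9, 1), (9, 12), (12, 6), (12, 7)}; affine count = 10; |E(F_13)| = 11.

Discriminant check: Δ ∝ 4a³ + 27b² = 4·8³ + 27·6² = 4·512 + 27·36 ≡ 4 (mod 13). Nonzero ⇒ E is nonsingular.
For each x ∈ F_13, compute rhs = x³ + 8·x + 6 mod 13, then count y ∈ F_13 with y² ≡ rhs.
  x = 0: rhs = 6, matching y values: none (0 points).
  x = 1: rhs = 2, matching y values: none (0 points).
  x = 2: rhs = 4, matching y values: 2, 11 (2 points).
  x = 3: rhs = 5, matching y values: none (0 points).
  x = 4: rhs = 11, matching y values: none (0 points).
  x = 5: rhs = 2, matching y values: none (0 points).
  x = 6: rhs = 10, matching y values: 6, 7 (2 points).
  x = 7: rhs = 2, matching y values: none (0 points).
  x = 8: rhs = 10, matching y values: 6, 7 (2 points).
  x = 9: rhs = 1, matching y values: 1, 12 (2 points).
  x = 10: rhs = 7, matching y values: none (0 points).
  x = 11: rhs = 8, matching y values: none (0 points).
  x = 12: rhs = 10, matching y values: 6, 7 (2 points).
Total affine count: 10.
Full point count |E(F_13)| = 10 + 1 = 11.
Hasse bound: |11 − (13+1)| = |-3| = 3 ≤ 2√13 ≈ 7.2111 ✓.


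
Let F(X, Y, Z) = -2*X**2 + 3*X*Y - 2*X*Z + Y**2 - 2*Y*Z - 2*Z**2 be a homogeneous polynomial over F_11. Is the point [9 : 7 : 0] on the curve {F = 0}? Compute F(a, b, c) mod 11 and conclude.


F(9,7,0) ≡ 10 (mod 11); P is NOT on the curve.

Evaluate F(9, 7, 0) term-by-term (mod 11).
  -2*X**2 ↦ -2·81·1·1 = -162
  3*X*Y ↦ 3·9·7·1 = 189
  -2*X*Z ↦ -2·9·1·0 = 0
  Y**2 ↦ 1·1·49·1 = 49
  -2*Y*Z ↦ -2·1·7·0 = 0
  -2*Z**2 ↦ -2·1·1·0 = 0
Sum: F(9, 7, 0) = (-162) + (189) + (0) + (49) + (0) + (0) = 76.
Reducing mod 11: 76 ≡ 10 (mod 11).
Since F(a, b, c) ≡ 10 ≠ 0 (mod 11), P does NOT lie on the curve.


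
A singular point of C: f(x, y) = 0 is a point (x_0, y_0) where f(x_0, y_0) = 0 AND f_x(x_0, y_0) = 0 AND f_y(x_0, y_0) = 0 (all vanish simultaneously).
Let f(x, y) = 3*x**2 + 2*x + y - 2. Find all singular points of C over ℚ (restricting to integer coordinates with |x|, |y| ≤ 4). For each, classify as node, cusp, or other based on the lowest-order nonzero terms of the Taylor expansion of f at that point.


No singular points in the scanned grid; C is smooth there.

Compute partial derivatives:
  f_x = 6*x + 2.
  f_y = 1.
f_y = 1 is a nonzero constant, so f_y never vanishes: no point (x, y) can satisfy f = f_x = f_y = 0. In particular no (x, y) ∈ {−4, ..., 4}² is singular; the curve is smooth.


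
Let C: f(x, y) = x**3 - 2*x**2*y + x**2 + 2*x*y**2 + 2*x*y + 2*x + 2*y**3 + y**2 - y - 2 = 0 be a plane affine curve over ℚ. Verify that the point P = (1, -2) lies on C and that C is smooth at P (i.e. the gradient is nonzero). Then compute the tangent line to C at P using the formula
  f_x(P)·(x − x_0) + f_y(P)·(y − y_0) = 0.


Tangent line at P: 19*x + 11*y + 3 = 0.

Step 1: f(1, -2) = 0, so P lies on C.
Step 2: partial derivatives
  f_x(x, y) = 3*x**2 - 4*x*y + 2*x + 2*y**2 + 2*y + 2, f_y(x, y) = -2*x**2 + 4*x*y + 2*x + 6*y**2 + 2*y - 1.
  f_x(P) = 19, f_y(P) = 11 (gradient nonzero, so P is smooth).
Step 3: tangent line at P: 19·(x − 1) + 11·(y − -2) = 0.
Expanding: 19*x + 11*y + 3 = 0.


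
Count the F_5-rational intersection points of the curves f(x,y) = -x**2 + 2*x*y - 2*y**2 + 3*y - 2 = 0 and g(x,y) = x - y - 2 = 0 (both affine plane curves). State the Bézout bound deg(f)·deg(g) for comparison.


Common zeros: {(1, 4)}; count = 1; Bézout bound = 2.

deg(f) = 2, deg(g) = 1, so Bézout bound = 2.
Scan x ∈ F_5. For each x, list the y ∈ F_5 with f(x, y) ≡ 0 and those with g(x, y) ≡ 0 (mod 5); the common zeros in that column are the intersection.
  x = 0: f ≡ 0 at y ∈ ∅; g ≡ 0 at y ∈ {3}; common: ∅.
  x = 1: f ≡ 0 at y ∈ {1, 4}; g ≡ 0 at y ∈ {4}; common: {4}.
  x = 2: f ≡ 0 at y ∈ {2, 4}; g ≡ 0 at y ∈ {0}; common: ∅.
  x = 3: f ≡ 0 at y ∈ ∅; g ≡ 0 at y ∈ {1}; common: ∅.
  x = 4: f ≡ 0 at y ∈ ∅; g ≡ 0 at y ∈ {2}; common: ∅.
Collecting: common zeros = {(1, 4)}, so the count is 1.
Comparison with the Bézout bound: 1 ≤ 2 = deg(f)·deg(g), as expected for curves with no common component (the affine F_5-count falls short of the bound because intersections may lie at infinity, over extension fields, or carry multiplicity).


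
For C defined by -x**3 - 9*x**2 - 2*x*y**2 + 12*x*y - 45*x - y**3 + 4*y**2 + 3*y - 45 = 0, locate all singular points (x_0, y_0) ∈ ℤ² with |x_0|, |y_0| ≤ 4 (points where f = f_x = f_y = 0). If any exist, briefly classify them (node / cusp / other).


Singular points: {(-3, 3)}; classification: cusp.

Compute partial derivatives:
  f_x = -3*x**2 - 18*x - 2*y**2 + 12*y - 45.
  f_y = -4*x*y + 12*x - 3*y**2 + 8*y + 3.
Scan x_0 ∈ {−4, ..., 4}. For each x_0, f_y(x_0, y) is a polynomial in y; find its integer roots y ∈ {−4, ..., 4}, then test f_x and f at those candidates.
  x = -4: f_y(-4, y) = -3*y**2 + 24*y - 45; vanishes at y ∈ {3}. (-4, 3): f_x = -3 ≠ 0.
  x = -3: f_y(-3, y) = -3*y**2 + 20*y - 33; vanishes at y ∈ {3}. (-3, 3): f_x = 0, f = 0 — SINGULAR.
  x = -2: f_y(-2, y) = -3*y**2 + 16*y - 21; vanishes at y ∈ {3}. (-2, 3): f_x = -3 ≠ 0.
  x = -1: f_y(-1, y) = -3*y**2 + 12*y - 9; vanishes at y ∈ {1, 3}. (-1, 1): f_x = -20 ≠ 0; (-1, 3): f_x = -12 ≠ 0.
  x = 0: f_y(0, y) = -3*y**2 + 8*y + 3; vanishes at y ∈ {3}. (0, 3): f_x = -27 ≠ 0.
  x = 1: f_y(1, y) = -3*y**2 + 4*y + 15; vanishes at y ∈ {3}. (1, 3): f_x = -48 ≠ 0.
  x = 2: f_y(2, y) = 27 - 3*y**2; vanishes at y ∈ {-3, 3}. (2, -3): f_x = -147 ≠ 0; (2, 3): f_x = -75 ≠ 0.
  x = 3: f_y(3, y) = -3*y**2 - 4*y + 39; vanishes at y ∈ {3}. (3, 3): f_x = -108 ≠ 0.
  x = 4: f_y(4, y) = -3*y**2 - 8*y + 51; vanishes at y ∈ {3}. (4, 3): f_x = -147 ≠ 0.
Only singular point on the grid: (-3, 3).
Classify: substitute x = -3 + u, y = 3 + v and expand: f = -u**3 - 2*u*v**2 - v**3 + v**2.
No constant or linear terms (consistent with a singular point). Quadratic part: v**2. Cubic part: -u**3 - 2*u*v**2 - v**3.
The quadratic part v**2 is a perfect square, so there is a single (double) tangent line v = 0, i.e. y = 3. Restricting the cubic part to that line (v = 0) leaves -u**3 ≠ 0, so f is not divisible by v and the branch is v² ≈ u**3 to lowest order — this is a cusp.
Classification: cusp.


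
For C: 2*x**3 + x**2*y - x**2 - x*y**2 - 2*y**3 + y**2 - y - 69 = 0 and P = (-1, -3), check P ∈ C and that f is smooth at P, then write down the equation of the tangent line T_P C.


Tangent line at P: 5*x - 66*y - 193 = 0.

Step 1: f(-1, -3) = 0, so P lies on C.
Step 2: partial derivatives
  f_x(x, y) = 6*x**2 + 2*x*y - 2*x - y**2, f_y(x, y) = x**2 - 2*x*y - 6*y**2 + 2*y - 1.
  f_x(P) = 5, f_y(P) = -66 (gradient nonzero, so P is smooth).
Step 3: tangent line at P: 5·(x − -1) + -66·(y − -3) = 0.
Expanding: 5*x - 66*y - 193 = 0.


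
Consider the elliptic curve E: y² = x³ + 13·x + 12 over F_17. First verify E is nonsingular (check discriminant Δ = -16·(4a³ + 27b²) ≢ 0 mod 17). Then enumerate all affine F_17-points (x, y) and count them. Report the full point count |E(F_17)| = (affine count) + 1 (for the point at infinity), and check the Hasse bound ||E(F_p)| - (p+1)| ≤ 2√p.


Affine points = {(1, 3), (1, 14), (4, 3), (4, 14), (5, 7), (5, 10), (6, 0), (7, 2), (7, 15), (8, 4), (8, 13), (9, 5), (9, 12), (12, 3), (12, 14), (13, 7), (13, 10), (16, 7), (16, 10)}; affine count = 19; |E(F_17)| = 20.

Discriminant check: Δ ∝ 4a³ + 27b² = 4·13³ + 27·12² = 4·2197 + 27·144 ≡ 11 (mod 17). Nonzero ⇒ E is nonsingular.
For each x ∈ F_17, compute rhs = x³ + 13·x + 12 mod 17, then count y ∈ F_17 with y² ≡ rhs.
  x = 0: rhs = 12, matching y values: none (0 points).
  x = 1: rhs = 9, matching y values: 3, 14 (2 points).
  x = 2: rhs = 12, matching y values: none (0 points).
  x = 3: rhs = 10, matching y values: none (0 points).
  x = 4: rhs = 9, matching y values: 3, 14 (2 points).
  x = 5: rhs = 15, matching y values: 7, 10 (2 points).
  x = 6: rhs = 0, matching y values: 0 (1 points).
  x = 7: rhs = 4, matching y values: 2, 15 (2 points).
  x = 8: rhs = 16, matching y values: 4, 13 (2 points).
  x = 9: rhs = 8, matching y values: 5, 12 (2 points).
  x = 10: rhs = 3, matching y values: none (0 points).
  x = 11: rhs = 7, matching y values: none (0 points).
  x = 12: rhs = 9, matching y values: 3, 14 (2 points).
  x = 13: rhs = 15, matching y values: 7, 10 (2 points).
  x = 14: rhs = 14, matching y values: none (0 points).
  x = 15: rhs = 12, matching y values: none (0 points).
  x = 16: rhs = 15, matching y values: 7, 10 (2 points).
Total affine count: 19.
Full point count |E(F_17)| = 19 + 1 = 20.
Hasse bound: |20 − (17+1)| = |2| = 2 ≤ 2√17 ≈ 8.2462 ✓.


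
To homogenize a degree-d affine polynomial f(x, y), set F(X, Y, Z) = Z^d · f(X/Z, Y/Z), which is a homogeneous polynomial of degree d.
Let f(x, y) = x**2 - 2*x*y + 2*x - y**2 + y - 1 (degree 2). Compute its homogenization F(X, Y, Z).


F(X, Y, Z) = X**2 - 2*X*Y + 2*X*Z - Y**2 + Y*Z - Z**2

deg(f) = 2.
Substitute x = X/Z, y = Y/Z into f, then multiply by Z^2.
  monomial 1·x^2·y^0 ↦ 1·X^2·Y^0·Z^0.
  monomial -2·x^1·y^1 ↦ -2·X^1·Y^1·Z^0.
  monomial 2·x^1·y^0 ↦ 2·X^1·Y^0·Z^1.
  monomial -1·x^0·y^2 ↦ -1·X^0·Y^2·Z^0.
  monomial 1·x^0·y^1 ↦ 1·X^0·Y^1·Z^1.
  monomial -1·x^0·y^0 ↦ -1·X^0·Y^0·Z^2.
Collecting: F(X, Y, Z) = X**2 - 2*X*Y + 2*X*Z - Y**2 + Y*Z - Z**2.


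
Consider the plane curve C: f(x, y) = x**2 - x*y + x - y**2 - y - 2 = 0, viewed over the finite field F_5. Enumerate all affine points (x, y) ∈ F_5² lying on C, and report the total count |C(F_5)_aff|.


Affine F_5-points: {(1, 0), (1, 3), (2, 1), (3, 0), (3, 1)}; count = 5.

For each of the 25 pairs (x, y) ∈ F_5², evaluate f(x, y) mod 5. Record the zeros.
  x = 0: [0↦3, 1↦1, 2↦2, 3↦1, 4↦3]  zeros at y ∈ ∅
  x = 1: [0↦0, 1↦2, 2↦2, 3↦0, 4↦1]  zeros at y ∈ {0, 3}
  x = 2: [0↦4, 1↦0, 2↦4, 3↦1, 4↦1]  zeros at y ∈ {1}
  x = 3: [0↦0, 1↦0, 2↦3, 3↦4, 4↦3]  zeros at y ∈ {0, 1}
  x = 4: [0↦3, 1↦2, 2↦4, 3↦4, 4↦2]  zeros at y ∈ ∅
Collecting zeros: affine points = {(1, 0), (1, 3), (2, 1), (3, 0), (3, 1)}.
Total count |C(F_5)_aff| = 5.


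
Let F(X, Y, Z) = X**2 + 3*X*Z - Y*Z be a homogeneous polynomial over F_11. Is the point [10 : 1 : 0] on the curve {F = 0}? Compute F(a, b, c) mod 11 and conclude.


F(10,1,0) ≡ 1 (mod 11); P is NOT on the curve.

Evaluate F(10, 1, 0) term-by-term (mod 11).
  X**2 ↦ 1·100·1·1 = 100
  3*X*Z ↦ 3·10·1·0 = 0
  -Y*Z ↦ -1·1·1·0 = 0
Sum: F(10, 1, 0) = (100) + (0) + (0) = 100.
Reducing mod 11: 100 ≡ 1 (mod 11).
Since F(a, b, c) ≡ 1 ≠ 0 (mod 11), P does NOT lie on the curve.


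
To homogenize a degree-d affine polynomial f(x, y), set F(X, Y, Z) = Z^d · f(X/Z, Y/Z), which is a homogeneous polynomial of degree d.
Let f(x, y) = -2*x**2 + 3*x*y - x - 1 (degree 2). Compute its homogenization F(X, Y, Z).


F(X, Y, Z) = -2*X**2 + 3*X*Y - X*Z - Z**2

deg(f) = 2.
Substitute x = X/Z, y = Y/Z into f, then multiply by Z^2.
  monomial -2·x^2·y^0 ↦ -2·X^2·Y^0·Z^0.
  monomial 3·x^1·y^1 ↦ 3·X^1·Y^1·Z^0.
  monomial -1·x^1·y^0 ↦ -1·X^1·Y^0·Z^1.
  monomial -1·x^0·y^0 ↦ -1·X^0·Y^0·Z^2.
Collecting: F(X, Y, Z) = -2*X**2 + 3*X*Y - X*Z - Z**2.


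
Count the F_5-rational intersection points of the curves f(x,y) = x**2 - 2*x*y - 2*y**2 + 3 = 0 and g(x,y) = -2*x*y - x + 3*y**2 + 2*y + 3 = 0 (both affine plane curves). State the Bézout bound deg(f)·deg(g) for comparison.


Common zeros: {(1, 1)}; count = 1; Bézout bound = 4.

deg(f) = 2, deg(g) = 2, so Bézout bound = 4.
Scan x ∈ F_5. For each x, list the y ∈ F_5 with f(x, y) ≡ 0 and those with g(x, y) ≡ 0 (mod 5); the common zeros in that column are the intersection.
  x = 0: f ≡ 0 at y ∈ {2, 3}; g ≡ 0 at y ∈ ∅; common: ∅.
  x = 1: f ≡ 0 at y ∈ {1, 3}; g ≡ 0 at y ∈ {1, 4}; common: {1}.
  x = 2: f ≡ 0 at y ∈ ∅; g ≡ 0 at y ∈ ∅; common: ∅.
  x = 3: f ≡ 0 at y ∈ ∅; g ≡ 0 at y ∈ {0, 3}; common: ∅.
  x = 4: f ≡ 0 at y ∈ {2, 4}; g ≡ 0 at y ∈ ∅; common: ∅.
Collecting: common zeros = {(1, 1)}, so the count is 1.
Comparison with the Bézout bound: 1 ≤ 4 = deg(f)·deg(g), as expected for curves with no common component (the affine F_5-count falls short of the bound because intersections may lie at infinity, over extension fields, or carry multiplicity).


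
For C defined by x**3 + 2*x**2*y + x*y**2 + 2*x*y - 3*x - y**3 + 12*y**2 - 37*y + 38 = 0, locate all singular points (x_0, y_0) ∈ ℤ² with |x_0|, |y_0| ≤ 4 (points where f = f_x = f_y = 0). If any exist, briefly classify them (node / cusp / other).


Singular points: {(-2, 3)}; classification: cusp.

Compute partial derivatives:
  f_x = 3*x**2 + 4*x*y + y**2 + 2*y - 3.
  f_y = 2*x**2 + 2*x*y + 2*x - 3*y**2 + 24*y - 37.
Scan x_0 ∈ {−4, ..., 4}. For each x_0, f_y(x_0, y) is a polynomial in y; find its integer roots y ∈ {−4, ..., 4}, then test f_x and f at those candidates.
  x = -4: f_y(-4, y) = -3*y**2 + 16*y - 13; vanishes at y ∈ {1}. (-4, 1): f_x = 32 ≠ 0.
  x = -3: f_y(-3, y) = -3*y**2 + 18*y - 25; no integer root y with |y| ≤ 4.
  x = -2: f_y(-2, y) = -3*y**2 + 20*y - 33; vanishes at y ∈ {3}. (-2, 3): f_x = 0, f = 0 — SINGULAR.
  x = -1: f_y(-1, y) = -3*y**2 + 22*y - 37; no integer root y with |y| ≤ 4.
  x = 0: f_y(0, y) = -3*y**2 + 24*y - 37; no integer root y with |y| ≤ 4.
  x = 1: f_y(1, y) = -3*y**2 + 26*y - 33; no integer root y with |y| ≤ 4.
  x = 2: f_y(2, y) = -3*y**2 + 28*y - 25; vanishes at y ∈ {1}. (2, 1): f_x = 20 ≠ 0.
  x = 3: f_y(3, y) = -3*y**2 + 30*y - 13; no integer root y with |y| ≤ 4.
  x = 4: f_y(4, y) = -3*y**2 + 32*y + 3; no integer root y with |y| ≤ 4.
Only singular point on the grid: (-2, 3).
Classify: substitute x = -2 + u, y = 3 + v and expand: f = u**3 + 2*u**2*v + u*v**2 - v**3 + v**2.
No constant or linear terms (consistent with a singular point). Quadratic part: v**2. Cubic part: u**3 + 2*u**2*v + u*v**2 - v**3.
The quadratic part v**2 is a perfect square, so there is a single (double) tangent line v = 0, i.e. y = 3. Restricting the cubic part to that line (v = 0) leaves u**3 ≠ 0, so f is not divisible by v and the branch is v² ≈ -u**3 to lowest order — this is a cusp.
Classification: cusp.


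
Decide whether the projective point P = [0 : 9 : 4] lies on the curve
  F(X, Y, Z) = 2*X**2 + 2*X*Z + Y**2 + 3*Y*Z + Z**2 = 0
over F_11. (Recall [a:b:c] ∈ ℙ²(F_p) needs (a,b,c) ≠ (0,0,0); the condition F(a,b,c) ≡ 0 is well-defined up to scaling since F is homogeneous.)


F(0,9,4) ≡ 7 (mod 11); P is NOT on the curve.

Evaluate F(0, 9, 4) term-by-term (mod 11).
  2*X**2 ↦ 2·0·1·1 = 0
  2*X*Z ↦ 2·0·1·4 = 0
  Y**2 ↦ 1·1·81·1 = 81
  3*Y*Z ↦ 3·1·9·4 = 108
  Z**2 ↦ 1·1·1·16 = 16
Sum: F(0, 9, 4) = (0) + (0) + (81) + (108) + (16) = 205.
Reducing mod 11: 205 ≡ 7 (mod 11).
Since F(a, b, c) ≡ 7 ≠ 0 (mod 11), P does NOT lie on the curve.


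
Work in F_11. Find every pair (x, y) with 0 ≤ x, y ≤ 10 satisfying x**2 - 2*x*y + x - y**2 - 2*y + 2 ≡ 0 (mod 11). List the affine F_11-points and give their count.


Affine F_11-points: {(0, 4), (0, 5), (4, 0), (4, 1), (6, 0), (6, 8), (7, 2), (7, 4), (8, 1), (8, 3), (9, 5), (9, 8)}; count = 12.

For each of the 121 pairs (x, y) ∈ F_11², evaluate f(x, y) mod 11. Record the zeros.
  x = 0: [0↦2, 1↦10, 2↦5, 3↦9, 4↦0, 5↦0, 6↦9, 7↦5, 8↦10, 9↦2, 10↦3]  zeros at y ∈ {4, 5}
  x = 1: [0↦4, 1↦10, 2↦3, 3↦5, 4↦5, 5↦3, 6↦10, 7↦4, 8↦7, 9↦8, 10↦7]  zeros at y ∈ ∅
  x = 2: [0↦8, 1↦1, 2↦3, 3↦3, 4↦1, 5↦8, 6↦2, 7↦5, 8↦6, 9↦5, 10↦2]  zeros at y ∈ ∅
  x = 3: [0↦3, 1↦5, 2↦5, 3↦3, 4↦10, 5↦4, 6↦7, 7↦8, 8↦7, 9↦4, 10↦10]  zeros at y ∈ ∅
  x = 4: [0↦0, 1↦0, 2↦9, 3↦5, 4↦10, 5↦2, 6↦3, 7↦2, 8↦10, 9↦5, 10↦9]  zeros at y ∈ {0, 1}
  x = 5: [0↦10, 1↦8, 2↦4, 3↦9, 4↦1, 5↦2, 6↦1, 7↦9, 8↦4, 9↦8, 10↦10]  zeros at y ∈ ∅
  x = 6: [0↦0, 1↦7, 2↦1, 3↦4, 4↦5, 5↦4, 6↦1, 7↦7, 8↦0, 9↦2, 10↦2]  zeros at y ∈ {0, 8}
  x = 7: [0↦3, 1↦8, 2↦0, 3↦1, 4↦0, 5↦8, 6↦3, 7↦7, 8↦9, 9↦9, 10↦7]  zeros at y ∈ {2, 4}
  x = 8: [0↦8, 1↦0, 2↦1, 3↦0, 4↦8, 5↦3, 6↦7, 7↦9, 8↦9, 9↦7, 10↦3]  zeros at y ∈ {1, 3}
  x = 9: [0↦4, 1↦5, 2↦4, 3↦1, 4↦7, 5↦0, 6↦2, 7↦2, 8↦0, 9↦7, 10↦1]  zeros at y ∈ {5, 8}
  x = 10: [0↦2, 1↦1, 2↦9, 3↦4, 4↦8, 5↦10, 6↦10, 7↦8, 8↦4, 9↦9, 10↦1]  zeros at y ∈ ∅
Collecting zeros: affine points = {(0, 4), (0, 5), (4, 0), (4, 1), (6, 0), (6, 8), (7, 2), (7, 4), (8, 1), (8, 3), (9, 5), (9, 8)}.
Total count |C(F_11)_aff| = 12.
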